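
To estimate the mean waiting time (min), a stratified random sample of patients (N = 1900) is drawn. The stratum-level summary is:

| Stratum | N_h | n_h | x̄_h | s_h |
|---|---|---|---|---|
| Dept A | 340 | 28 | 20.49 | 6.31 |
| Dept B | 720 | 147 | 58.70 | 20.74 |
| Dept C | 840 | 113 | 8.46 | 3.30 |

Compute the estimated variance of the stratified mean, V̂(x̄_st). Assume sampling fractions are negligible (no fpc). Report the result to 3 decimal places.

V̂(x̄_st) ≈ 0.485

V̂(x̄_st) = Σ W_h² s_h²/n_h, with W_h = N_h/N and N = 1900:
  stratum Dept A: (340/1900)²·6.31²/28 = 0.0455356
  stratum Dept B: (720/1900)²·20.74²/147 = 0.420202
  stratum Dept C: (840/1900)²·3.30²/113 = 0.0188365
V̂(x̄_st) = 0.484574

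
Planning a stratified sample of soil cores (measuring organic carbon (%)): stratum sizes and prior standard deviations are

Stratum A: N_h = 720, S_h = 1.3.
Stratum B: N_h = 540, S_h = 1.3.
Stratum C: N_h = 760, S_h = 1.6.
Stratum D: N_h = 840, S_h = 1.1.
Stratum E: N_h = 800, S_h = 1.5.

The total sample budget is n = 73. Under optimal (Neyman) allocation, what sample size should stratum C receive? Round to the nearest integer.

18

Neyman allocation: n_h = n · N_h S_h / Σ N_i S_i, with n = 73.
  stratum A: N_h·S_h = 720·1.3 = 936.00
  stratum B: N_h·S_h = 540·1.3 = 702.00
  stratum C: N_h·S_h = 760·1.6 = 1216.00
  stratum D: N_h·S_h = 840·1.1 = 924.00
  stratum E: N_h·S_h = 800·1.5 = 1200.00
Σ N_h S_h = 4978.00
n for stratum C = 73·1216.00/4978.00 = 17.832 → 18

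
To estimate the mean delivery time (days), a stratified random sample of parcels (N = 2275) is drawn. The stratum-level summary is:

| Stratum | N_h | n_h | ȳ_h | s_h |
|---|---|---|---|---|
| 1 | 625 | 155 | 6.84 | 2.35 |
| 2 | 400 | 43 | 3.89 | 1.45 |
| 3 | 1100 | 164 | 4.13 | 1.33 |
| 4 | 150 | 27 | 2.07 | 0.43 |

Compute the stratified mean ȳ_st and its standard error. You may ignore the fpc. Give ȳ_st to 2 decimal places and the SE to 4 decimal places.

ȳ_st = Σ W_h ȳ_h = (625·6.84 + 400·3.89 + 1100·4.13 + 150·2.07)/2275 = 4.69648
V̂(ȳ_st) = Σ W_h² s_h²/n_h, with W_h = N_h/N and N = 2275:
  stratum 1: (625/2275)²·2.35²/155 = 0.00268906
  stratum 2: (400/2275)²·1.45²/43 = 0.00151156
  stratum 3: (1100/2275)²·1.33²/164 = 0.00252163
  stratum 4: (150/2275)²·0.43²/27 = 2.9771e-05
V̂(ȳ_st) = 0.00675203
SE(ȳ_st) = √0.00675203 = 0.0821707

ȳ_st ≈ 4.70, SE ≈ 0.0822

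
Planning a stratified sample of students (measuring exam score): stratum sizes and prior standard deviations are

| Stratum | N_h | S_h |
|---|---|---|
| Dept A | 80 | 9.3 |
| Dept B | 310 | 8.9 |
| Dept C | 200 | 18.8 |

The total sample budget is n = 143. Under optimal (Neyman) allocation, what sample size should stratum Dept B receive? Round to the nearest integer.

54

Neyman allocation: n_h = n · N_h S_h / Σ N_i S_i, with n = 143.
  stratum Dept A: N_h·S_h = 80·9.3 = 744.00
  stratum Dept B: N_h·S_h = 310·8.9 = 2759.00
  stratum Dept C: N_h·S_h = 200·18.8 = 3760.00
Σ N_h S_h = 7263.00
n for stratum Dept B = 143·2759.00/7263.00 = 54.321 → 54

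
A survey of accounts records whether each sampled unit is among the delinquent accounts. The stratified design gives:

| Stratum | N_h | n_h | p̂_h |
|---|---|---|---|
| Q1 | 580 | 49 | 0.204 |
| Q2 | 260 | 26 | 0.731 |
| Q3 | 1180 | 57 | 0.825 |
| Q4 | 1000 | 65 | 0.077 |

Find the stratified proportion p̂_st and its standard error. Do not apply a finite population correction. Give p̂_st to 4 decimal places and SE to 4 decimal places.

p̂_st ≈ 0.4500, SE ≈ 0.0264

N = 3020; stratum weights W_h = N_h/N.
p̂_st = Σ W_h p̂_h = (580·0.204 + 260·0.731 + 1180·0.825 + 1000·0.077)/3020 = 0.44996
V̂(p̂_st) = Σ W_h² p̂_h(1−p̂_h)/(n_h−1):
  stratum Q1: (580/3020)²·0.204·0.796/48 = 0.00012478
  stratum Q2: (260/3020)²·0.731·0.269/25 = 5.82992e-05
  stratum Q3: (1180/3020)²·0.825·0.175/56 = 0.000393599
  stratum Q4: (1000/3020)²·0.077·0.923/64 = 0.000121758
V̂(p̂_st) = 0.000698436; SE = √V̂ = 0.0264279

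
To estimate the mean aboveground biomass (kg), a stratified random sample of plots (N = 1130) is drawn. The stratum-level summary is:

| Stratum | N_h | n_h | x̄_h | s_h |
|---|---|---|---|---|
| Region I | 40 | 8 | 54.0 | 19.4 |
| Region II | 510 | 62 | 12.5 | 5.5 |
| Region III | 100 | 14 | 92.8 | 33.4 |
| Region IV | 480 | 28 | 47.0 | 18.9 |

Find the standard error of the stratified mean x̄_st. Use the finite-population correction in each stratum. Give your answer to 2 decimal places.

V̂(x̄_st) = Σ W_h² (1 − n_h/N_h) s_h²/n_h, with W_h = N_h/N and N = 1130:
  stratum Region I: (40/1130)²·(1 − 8/40)·19.4²/8 = 0.0471592
  stratum Region II: (510/1130)²·(1 − 62/510)·5.5²/62 = 0.0873022
  stratum Region III: (100/1130)²·(1 − 14/100)·33.4²/14 = 0.536669
  stratum Region IV: (480/1130)²·(1 − 28/480)·18.9²/28 = 2.16765
V̂(x̄_st) = 2.83878
SE(x̄_st) = √2.83878 = 1.68487

SE(x̄_st) ≈ 1.68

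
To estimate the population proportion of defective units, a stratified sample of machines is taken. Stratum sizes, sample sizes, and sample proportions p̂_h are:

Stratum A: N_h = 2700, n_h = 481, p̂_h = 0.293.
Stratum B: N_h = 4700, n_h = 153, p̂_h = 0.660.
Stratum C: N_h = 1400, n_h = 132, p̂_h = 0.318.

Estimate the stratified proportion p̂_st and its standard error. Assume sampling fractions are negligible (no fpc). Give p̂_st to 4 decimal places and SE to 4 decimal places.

N = 8800; stratum weights W_h = N_h/N.
p̂_st = Σ W_h p̂_h = (2700·0.293 + 4700·0.660 + 1400·0.318)/8800 = 0.49299
V̂(p̂_st) = Σ W_h² p̂_h(1−p̂_h)/(n_h−1):
  stratum A: (2700/8800)²·0.293·0.707/480 = 4.06264e-05
  stratum B: (4700/8800)²·0.660·0.340/152 = 0.000421124
  stratum C: (1400/8800)²·0.318·0.682/131 = 4.19016e-05
V̂(p̂_st) = 0.000503652; SE = √V̂ = 0.0224422

p̂_st ≈ 0.4930, SE ≈ 0.0224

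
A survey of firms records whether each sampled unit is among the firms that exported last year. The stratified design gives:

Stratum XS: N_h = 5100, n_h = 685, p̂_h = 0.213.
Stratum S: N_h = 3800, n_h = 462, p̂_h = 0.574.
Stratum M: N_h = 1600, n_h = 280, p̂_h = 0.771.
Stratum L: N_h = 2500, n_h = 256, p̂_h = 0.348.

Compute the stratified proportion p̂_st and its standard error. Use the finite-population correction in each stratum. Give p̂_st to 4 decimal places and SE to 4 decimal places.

N = 13000; stratum weights W_h = N_h/N.
p̂_st = Σ W_h p̂_h = (5100·0.213 + 3800·0.574 + 1600·0.771 + 2500·0.348)/13000 = 0.41316
V̂(p̂_st) = Σ W_h² (1 − n_h/N_h) p̂_h(1−p̂_h)/(n_h−1):
  stratum XS: (5100/13000)²·(1 − 685/5100)·0.213·0.787/684 = 3.26522e-05
  stratum S: (3800/13000)²·(1 − 462/3800)·0.574·0.426/461 = 3.98111e-05
  stratum M: (1600/13000)²·(1 − 280/1600)·0.771·0.229/279 = 7.90848e-06
  stratum L: (2500/13000)²·(1 − 256/2500)·0.348·0.652/255 = 2.95368e-05
V̂(p̂_st) = 0.000109908; SE = √V̂ = 0.0104837

p̂_st ≈ 0.4132, SE ≈ 0.0105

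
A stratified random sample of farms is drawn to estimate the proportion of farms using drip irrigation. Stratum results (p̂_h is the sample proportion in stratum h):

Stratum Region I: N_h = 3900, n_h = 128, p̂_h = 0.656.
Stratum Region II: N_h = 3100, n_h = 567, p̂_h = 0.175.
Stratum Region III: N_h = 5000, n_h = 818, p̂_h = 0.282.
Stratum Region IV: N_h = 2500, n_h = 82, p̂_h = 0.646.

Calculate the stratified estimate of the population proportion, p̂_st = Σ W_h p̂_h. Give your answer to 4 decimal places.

N = 14500; stratum weights W_h = N_h/N.
p̂_st = Σ W_h p̂_h = (3900·0.656 + 3100·0.175 + 5000·0.282 + 2500·0.646)/14500 = 0.42248

p̂_st ≈ 0.4225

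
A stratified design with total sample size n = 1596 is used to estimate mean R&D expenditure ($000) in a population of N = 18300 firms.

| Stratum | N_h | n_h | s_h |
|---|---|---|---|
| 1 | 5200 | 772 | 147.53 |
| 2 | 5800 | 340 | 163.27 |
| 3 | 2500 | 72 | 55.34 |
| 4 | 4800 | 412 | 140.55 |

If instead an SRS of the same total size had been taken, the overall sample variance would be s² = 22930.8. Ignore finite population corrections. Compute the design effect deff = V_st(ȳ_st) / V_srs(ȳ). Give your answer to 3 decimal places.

deff ≈ 0.991

V̂(ȳ_st) = Σ W_h² s_h²/n_h, with W_h = N_h/N and N = 18300:
  stratum 1: (5200/18300)²·147.53²/772 = 2.2764
  stratum 2: (5800/18300)²·163.27²/340 = 7.87567
  stratum 3: (2500/18300)²·55.34²/72 = 0.793823
  stratum 4: (4800/18300)²·140.55²/412 = 3.29871
V_st = 14.2446
V_srs = s²/n = 22930.8/1596 = 14.3677
deff = V_st / V_srs = 14.2446/14.3677 = 0.9914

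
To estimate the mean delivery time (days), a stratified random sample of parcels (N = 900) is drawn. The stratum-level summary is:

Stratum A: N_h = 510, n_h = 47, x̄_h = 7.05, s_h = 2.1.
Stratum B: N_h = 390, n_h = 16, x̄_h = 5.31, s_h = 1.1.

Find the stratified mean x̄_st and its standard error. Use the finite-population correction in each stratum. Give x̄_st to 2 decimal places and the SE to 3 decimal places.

x̄_st = Σ W_h x̄_h = (510·7.05 + 390·5.31)/900 = 6.29600
V̂(x̄_st) = Σ W_h² (1 − n_h/N_h) s_h²/n_h, with W_h = N_h/N and N = 900:
  stratum A: (510/900)²·(1 − 47/510)·2.1²/47 = 0.0273531
  stratum B: (390/900)²·(1 − 16/390)·1.1²/16 = 0.0136181
V̂(x̄_st) = 0.0409712
SE(x̄_st) = √0.0409712 = 0.202413

x̄_st ≈ 6.30, SE ≈ 0.202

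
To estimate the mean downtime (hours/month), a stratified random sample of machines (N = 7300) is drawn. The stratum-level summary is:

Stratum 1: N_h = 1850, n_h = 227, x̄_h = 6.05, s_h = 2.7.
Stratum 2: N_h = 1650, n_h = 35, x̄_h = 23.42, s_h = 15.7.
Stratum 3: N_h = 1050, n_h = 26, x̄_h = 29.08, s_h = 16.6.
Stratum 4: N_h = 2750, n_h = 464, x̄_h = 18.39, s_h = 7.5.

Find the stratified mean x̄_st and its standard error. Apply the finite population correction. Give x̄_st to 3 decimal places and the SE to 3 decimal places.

x̄_st = Σ W_h x̄_h = (1850·6.05 + 1650·23.42 + 1050·29.08 + 2750·18.39)/7300 = 17.93726
V̂(x̄_st) = Σ W_h² (1 − n_h/N_h) s_h²/n_h, with W_h = N_h/N and N = 7300:
  stratum 1: (1850/7300)²·(1 − 227/1850)·2.7²/227 = 0.00180945
  stratum 2: (1650/7300)²·(1 − 35/1650)·15.7²/35 = 0.352162
  stratum 3: (1050/7300)²·(1 − 26/1050)·16.6²/26 = 0.213839
  stratum 4: (2750/7300)²·(1 − 464/2750)·7.5²/464 = 0.014301
V̂(x̄_st) = 0.582111
SE(x̄_st) = √0.582111 = 0.762962

x̄_st ≈ 17.937, SE ≈ 0.763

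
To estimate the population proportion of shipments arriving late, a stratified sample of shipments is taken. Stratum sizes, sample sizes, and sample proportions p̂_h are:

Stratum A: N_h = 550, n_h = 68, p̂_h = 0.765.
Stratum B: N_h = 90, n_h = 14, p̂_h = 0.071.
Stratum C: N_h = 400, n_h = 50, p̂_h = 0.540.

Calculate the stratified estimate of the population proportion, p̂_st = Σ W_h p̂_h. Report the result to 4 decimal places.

N = 1040; stratum weights W_h = N_h/N.
p̂_st = Σ W_h p̂_h = (550·0.765 + 90·0.071 + 400·0.540)/1040 = 0.61840

p̂_st ≈ 0.6184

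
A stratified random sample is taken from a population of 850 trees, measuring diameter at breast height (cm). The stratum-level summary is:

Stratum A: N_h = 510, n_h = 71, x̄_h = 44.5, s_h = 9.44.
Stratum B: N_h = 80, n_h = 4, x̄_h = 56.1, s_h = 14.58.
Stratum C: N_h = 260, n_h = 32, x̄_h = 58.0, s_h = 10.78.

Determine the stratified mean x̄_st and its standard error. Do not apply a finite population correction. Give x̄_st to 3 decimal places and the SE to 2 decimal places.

x̄_st = Σ W_h x̄_h = (510·44.5 + 80·56.1 + 260·58.0)/850 = 49.72118
V̂(x̄_st) = Σ W_h² s_h²/n_h, with W_h = N_h/N and N = 850:
  stratum A: (510/850)²·9.44²/71 = 0.451844
  stratum B: (80/850)²·14.58²/4 = 0.470757
  stratum C: (260/850)²·10.78²/32 = 0.339779
V̂(x̄_st) = 1.26238
SE(x̄_st) = √1.26238 = 1.12356

x̄_st ≈ 49.721, SE ≈ 1.12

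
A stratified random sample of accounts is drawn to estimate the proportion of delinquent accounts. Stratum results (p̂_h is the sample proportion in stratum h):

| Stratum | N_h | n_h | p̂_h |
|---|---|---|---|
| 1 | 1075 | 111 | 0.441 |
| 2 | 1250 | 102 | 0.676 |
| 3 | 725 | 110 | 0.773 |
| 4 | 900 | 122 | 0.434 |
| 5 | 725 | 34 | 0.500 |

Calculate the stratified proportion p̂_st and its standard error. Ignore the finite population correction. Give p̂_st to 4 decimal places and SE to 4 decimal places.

N = 4675; stratum weights W_h = N_h/N.
p̂_st = Σ W_h p̂_h = (1075·0.441 + 1250·0.676 + 725·0.773 + 900·0.434 + 725·0.500)/4675 = 0.56312
V̂(p̂_st) = Σ W_h² p̂_h(1−p̂_h)/(n_h−1):
  stratum 1: (1075/4675)²·0.441·0.559/110 = 0.000118498
  stratum 2: (1250/4675)²·0.676·0.324/101 = 0.000155034
  stratum 3: (725/4675)²·0.773·0.227/109 = 3.87161e-05
  stratum 4: (900/4675)²·0.434·0.566/121 = 7.52389e-05
  stratum 5: (725/4675)²·0.500·0.500/33 = 0.000182196
V̂(p̂_st) = 0.000569683; SE = √V̂ = 0.023868

p̂_st ≈ 0.5631, SE ≈ 0.0239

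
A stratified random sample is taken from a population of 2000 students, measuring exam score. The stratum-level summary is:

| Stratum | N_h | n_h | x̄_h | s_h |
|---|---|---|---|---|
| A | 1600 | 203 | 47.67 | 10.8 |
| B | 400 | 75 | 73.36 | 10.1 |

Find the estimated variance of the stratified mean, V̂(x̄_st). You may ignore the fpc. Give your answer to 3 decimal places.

V̂(x̄_st) ≈ 0.422

V̂(x̄_st) = Σ W_h² s_h²/n_h, with W_h = N_h/N and N = 2000:
  stratum A: (1600/2000)²·10.8²/203 = 0.367732
  stratum B: (400/2000)²·10.1²/75 = 0.0544053
V̂(x̄_st) = 0.422137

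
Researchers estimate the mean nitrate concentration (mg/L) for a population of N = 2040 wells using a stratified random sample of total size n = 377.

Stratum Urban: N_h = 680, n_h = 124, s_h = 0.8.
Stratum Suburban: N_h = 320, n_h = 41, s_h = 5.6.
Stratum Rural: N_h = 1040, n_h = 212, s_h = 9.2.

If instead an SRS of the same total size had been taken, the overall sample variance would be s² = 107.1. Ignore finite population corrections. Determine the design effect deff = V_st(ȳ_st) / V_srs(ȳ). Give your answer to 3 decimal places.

V̂(ȳ_st) = Σ W_h² s_h²/n_h, with W_h = N_h/N and N = 2040:
  stratum Urban: (680/2040)²·0.8²/124 = 0.000573477
  stratum Suburban: (320/2040)²·5.6²/41 = 0.0188205
  stratum Rural: (1040/2040)²·9.2²/212 = 0.103764
V_st = 0.123158
V_srs = s²/n = 107.1/377 = 0.284085
deff = V_st / V_srs = 0.123158/0.284085 = 0.4335

deff ≈ 0.434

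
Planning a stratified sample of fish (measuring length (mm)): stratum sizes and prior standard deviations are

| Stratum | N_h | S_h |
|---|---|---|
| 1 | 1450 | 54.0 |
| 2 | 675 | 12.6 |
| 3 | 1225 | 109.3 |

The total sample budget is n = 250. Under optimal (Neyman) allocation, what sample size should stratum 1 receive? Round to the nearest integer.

89

Neyman allocation: n_h = n · N_h S_h / Σ N_i S_i, with n = 250.
  stratum 1: N_h·S_h = 1450·54.0 = 78300.00
  stratum 2: N_h·S_h = 675·12.6 = 8505.00
  stratum 3: N_h·S_h = 1225·109.3 = 133892.50
Σ N_h S_h = 220697.50
n for stratum 1 = 250·78300.00/220697.50 = 88.696 → 89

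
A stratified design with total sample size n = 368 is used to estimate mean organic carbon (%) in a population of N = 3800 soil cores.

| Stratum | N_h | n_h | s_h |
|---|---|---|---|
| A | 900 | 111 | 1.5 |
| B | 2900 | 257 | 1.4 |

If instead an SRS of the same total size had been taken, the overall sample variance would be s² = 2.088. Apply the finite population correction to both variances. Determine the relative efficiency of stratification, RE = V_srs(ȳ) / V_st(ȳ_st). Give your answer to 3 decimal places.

RE ≈ 1.016

V̂(ȳ_st) = Σ W_h² (1 − n_h/N_h) s_h²/n_h, with W_h = N_h/N and N = 3800:
  stratum A: (900/3800)²·(1 − 111/900)·1.5²/111 = 0.000996809
  stratum B: (2900/3800)²·(1 − 257/2900)·1.4²/257 = 0.0040481
V_st = 0.00504491
V_srs = (1 − 368/3800)·2.088/368 = 0.00512444
Relative efficiency = V_srs / V_st = 0.00512444/0.00504491 = 1.0158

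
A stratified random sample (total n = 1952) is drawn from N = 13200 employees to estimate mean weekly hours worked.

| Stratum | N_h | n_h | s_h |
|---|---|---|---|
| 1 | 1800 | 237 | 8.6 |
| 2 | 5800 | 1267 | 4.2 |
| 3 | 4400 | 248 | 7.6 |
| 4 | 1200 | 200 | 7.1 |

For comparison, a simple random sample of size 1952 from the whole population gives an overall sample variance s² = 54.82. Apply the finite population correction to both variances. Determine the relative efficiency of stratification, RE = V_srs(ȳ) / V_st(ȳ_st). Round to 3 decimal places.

V̂(ȳ_st) = Σ W_h² (1 − n_h/N_h) s_h²/n_h, with W_h = N_h/N and N = 13200:
  stratum 1: (1800/13200)²·(1 − 237/1800)·8.6²/237 = 0.00503886
  stratum 2: (5800/13200)²·(1 − 1267/5800)·4.2²/1267 = 0.00210082
  stratum 3: (4400/13200)²·(1 − 248/4400)·7.6²/248 = 0.0244196
  stratum 4: (1200/13200)²·(1 − 200/1200)·7.1²/200 = 0.00173588
V_st = 0.0332951
V_srs = (1 − 1952/13200)·54.82/1952 = 0.023931
Relative efficiency = V_srs / V_st = 0.023931/0.0332951 = 0.7188

RE ≈ 0.719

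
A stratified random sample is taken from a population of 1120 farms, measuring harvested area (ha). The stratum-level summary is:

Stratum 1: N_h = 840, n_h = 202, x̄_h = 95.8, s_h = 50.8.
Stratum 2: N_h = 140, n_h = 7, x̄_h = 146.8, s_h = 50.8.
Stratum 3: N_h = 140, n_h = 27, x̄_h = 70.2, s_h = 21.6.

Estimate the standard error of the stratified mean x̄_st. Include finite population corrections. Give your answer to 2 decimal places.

V̂(x̄_st) = Σ W_h² (1 − n_h/N_h) s_h²/n_h, with W_h = N_h/N and N = 1120:
  stratum 1: (840/1120)²·(1 − 202/840)·50.8²/202 = 5.45808
  stratum 2: (140/1120)²·(1 − 7/140)·50.8²/7 = 5.47234
  stratum 3: (140/1120)²·(1 − 27/140)·21.6²/27 = 0.217929
V̂(x̄_st) = 11.1483
SE(x̄_st) = √11.1483 = 3.33891

SE(x̄_st) ≈ 3.34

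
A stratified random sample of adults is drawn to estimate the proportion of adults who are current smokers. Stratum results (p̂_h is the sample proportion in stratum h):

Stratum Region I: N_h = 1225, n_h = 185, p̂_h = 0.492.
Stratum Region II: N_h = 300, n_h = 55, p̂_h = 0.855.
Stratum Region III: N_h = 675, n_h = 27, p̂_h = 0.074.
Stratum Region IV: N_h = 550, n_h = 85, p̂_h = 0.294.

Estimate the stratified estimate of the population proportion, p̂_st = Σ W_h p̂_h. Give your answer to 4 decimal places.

N = 2750; stratum weights W_h = N_h/N.
p̂_st = Σ W_h p̂_h = (1225·0.492 + 300·0.855 + 675·0.074 + 550·0.294)/2750 = 0.38940

p̂_st ≈ 0.3894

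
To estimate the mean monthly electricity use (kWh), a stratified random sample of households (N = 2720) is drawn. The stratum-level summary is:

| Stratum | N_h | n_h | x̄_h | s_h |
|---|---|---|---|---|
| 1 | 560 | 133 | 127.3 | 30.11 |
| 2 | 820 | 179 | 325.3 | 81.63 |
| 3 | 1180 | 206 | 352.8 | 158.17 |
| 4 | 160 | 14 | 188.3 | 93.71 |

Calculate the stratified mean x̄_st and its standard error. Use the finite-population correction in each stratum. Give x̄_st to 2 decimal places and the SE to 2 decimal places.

x̄_st = Σ W_h x̄_h = (560·127.3 + 820·325.3 + 1180·352.8 + 160·188.3)/2720 = 288.40662
V̂(x̄_st) = Σ W_h² (1 − n_h/N_h) s_h²/n_h, with W_h = N_h/N and N = 2720:
  stratum 1: (560/2720)²·(1 − 133/560)·30.11²/133 = 0.220317
  stratum 2: (820/2720)²·(1 − 179/820)·81.63²/179 = 2.64473
  stratum 3: (1180/2720)²·(1 − 206/1180)·158.17²/206 = 18.8662
  stratum 4: (160/2720)²·(1 − 14/160)·93.71²/14 = 1.98052
V̂(x̄_st) = 23.7117
SE(x̄_st) = √23.7117 = 4.86947

x̄_st ≈ 288.41, SE ≈ 4.87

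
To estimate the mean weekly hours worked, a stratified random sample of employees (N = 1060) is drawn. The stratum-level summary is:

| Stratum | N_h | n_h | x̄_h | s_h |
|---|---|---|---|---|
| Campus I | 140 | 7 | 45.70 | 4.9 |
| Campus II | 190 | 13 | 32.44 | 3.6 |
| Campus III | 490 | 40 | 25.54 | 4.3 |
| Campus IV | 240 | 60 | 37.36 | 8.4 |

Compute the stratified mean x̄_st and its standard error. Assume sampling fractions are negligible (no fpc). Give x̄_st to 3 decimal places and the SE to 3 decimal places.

x̄_st ≈ 32.116, SE ≈ 0.501

x̄_st = Σ W_h x̄_h = (140·45.70 + 190·32.44 + 490·25.54 + 240·37.36)/1060 = 32.11566
V̂(x̄_st) = Σ W_h² s_h²/n_h, with W_h = N_h/N and N = 1060:
  stratum Campus I: (140/1060)²·4.9²/7 = 0.0598327
  stratum Campus II: (190/1060)²·3.6²/13 = 0.03203
  stratum Campus III: (490/1060)²·4.3²/40 = 0.0987773
  stratum Campus IV: (240/1060)²·8.4²/60 = 0.0602862
V̂(x̄_st) = 0.250926
SE(x̄_st) = √0.250926 = 0.500925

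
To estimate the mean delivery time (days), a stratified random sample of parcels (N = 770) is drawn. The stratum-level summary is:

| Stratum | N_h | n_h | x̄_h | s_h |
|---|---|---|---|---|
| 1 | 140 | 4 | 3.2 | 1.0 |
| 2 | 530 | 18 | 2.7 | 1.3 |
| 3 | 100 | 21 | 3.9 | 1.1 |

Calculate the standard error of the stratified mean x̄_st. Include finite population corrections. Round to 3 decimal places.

V̂(x̄_st) = Σ W_h² (1 − n_h/N_h) s_h²/n_h, with W_h = N_h/N and N = 770:
  stratum 1: (140/770)²·(1 − 4/140)·1.0²/4 = 0.00802834
  stratum 2: (530/770)²·(1 − 18/530)·1.3²/18 = 0.0429713
  stratum 3: (100/770)²·(1 − 21/100)·1.1²/21 = 0.000767736
V̂(x̄_st) = 0.0517674
SE(x̄_st) = √0.0517674 = 0.227524

SE(x̄_st) ≈ 0.228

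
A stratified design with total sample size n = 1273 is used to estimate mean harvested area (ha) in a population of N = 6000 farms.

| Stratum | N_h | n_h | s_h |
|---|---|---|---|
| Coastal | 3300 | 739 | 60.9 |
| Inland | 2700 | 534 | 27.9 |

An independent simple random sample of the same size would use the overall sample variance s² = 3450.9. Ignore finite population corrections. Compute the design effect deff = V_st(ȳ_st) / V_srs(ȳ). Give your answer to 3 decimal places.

deff ≈ 0.669

V̂(ȳ_st) = Σ W_h² s_h²/n_h, with W_h = N_h/N and N = 6000:
  stratum Coastal: (3300/6000)²·60.9²/739 = 1.51815
  stratum Inland: (2700/6000)²·27.9²/534 = 0.295184
V_st = 1.81334
V_srs = s²/n = 3450.9/1273 = 2.71084
deff = V_st / V_srs = 1.81334/2.71084 = 0.6689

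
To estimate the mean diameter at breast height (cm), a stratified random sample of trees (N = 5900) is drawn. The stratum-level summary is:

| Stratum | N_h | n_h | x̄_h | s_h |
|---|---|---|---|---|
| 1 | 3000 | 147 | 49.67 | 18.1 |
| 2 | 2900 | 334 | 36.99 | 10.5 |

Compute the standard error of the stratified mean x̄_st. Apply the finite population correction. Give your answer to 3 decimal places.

SE(x̄_st) ≈ 0.786

V̂(x̄_st) = Σ W_h² (1 − n_h/N_h) s_h²/n_h, with W_h = N_h/N and N = 5900:
  stratum 1: (3000/5900)²·(1 − 147/3000)·18.1²/147 = 0.547973
  stratum 2: (2900/5900)²·(1 − 334/2900)·10.5²/334 = 0.0705639
V̂(x̄_st) = 0.618536
SE(x̄_st) = √0.618536 = 0.786471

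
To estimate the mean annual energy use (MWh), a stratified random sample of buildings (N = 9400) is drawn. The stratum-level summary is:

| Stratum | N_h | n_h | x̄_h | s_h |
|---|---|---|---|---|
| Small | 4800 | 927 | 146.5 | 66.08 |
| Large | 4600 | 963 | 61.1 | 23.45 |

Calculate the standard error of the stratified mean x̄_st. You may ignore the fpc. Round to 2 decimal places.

SE(x̄_st) ≈ 1.17

V̂(x̄_st) = Σ W_h² s_h²/n_h, with W_h = N_h/N and N = 9400:
  stratum Small: (4800/9400)²·66.08²/927 = 1.22825
  stratum Large: (4600/9400)²·23.45²/963 = 0.136747
V̂(x̄_st) = 1.365
SE(x̄_st) = √1.365 = 1.16833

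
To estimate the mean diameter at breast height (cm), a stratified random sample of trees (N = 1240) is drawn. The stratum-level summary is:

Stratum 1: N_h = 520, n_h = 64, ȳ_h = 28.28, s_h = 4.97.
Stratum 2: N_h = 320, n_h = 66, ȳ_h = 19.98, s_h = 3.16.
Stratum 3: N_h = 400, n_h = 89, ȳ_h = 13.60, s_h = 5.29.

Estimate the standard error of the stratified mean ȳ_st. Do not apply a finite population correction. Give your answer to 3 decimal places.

SE(ȳ_st) ≈ 0.333

V̂(ȳ_st) = Σ W_h² s_h²/n_h, with W_h = N_h/N and N = 1240:
  stratum 1: (520/1240)²·4.97²/64 = 0.0678729
  stratum 2: (320/1240)²·3.16²/66 = 0.010076
  stratum 3: (400/1240)²·5.29²/89 = 0.0327188
V̂(ȳ_st) = 0.110668
SE(ȳ_st) = √0.110668 = 0.332668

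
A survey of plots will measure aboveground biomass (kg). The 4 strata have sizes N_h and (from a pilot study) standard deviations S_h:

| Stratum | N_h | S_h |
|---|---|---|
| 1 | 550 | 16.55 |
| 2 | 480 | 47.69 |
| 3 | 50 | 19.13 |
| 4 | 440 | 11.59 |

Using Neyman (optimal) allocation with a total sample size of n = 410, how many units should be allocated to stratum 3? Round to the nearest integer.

10

Neyman allocation: n_h = n · N_h S_h / Σ N_i S_i, with n = 410.
  stratum 1: N_h·S_h = 550·16.55 = 9102.50
  stratum 2: N_h·S_h = 480·47.69 = 22891.20
  stratum 3: N_h·S_h = 50·19.13 = 956.50
  stratum 4: N_h·S_h = 440·11.59 = 5099.60
Σ N_h S_h = 38049.80
n for stratum 3 = 410·956.50/38049.80 = 10.307 → 10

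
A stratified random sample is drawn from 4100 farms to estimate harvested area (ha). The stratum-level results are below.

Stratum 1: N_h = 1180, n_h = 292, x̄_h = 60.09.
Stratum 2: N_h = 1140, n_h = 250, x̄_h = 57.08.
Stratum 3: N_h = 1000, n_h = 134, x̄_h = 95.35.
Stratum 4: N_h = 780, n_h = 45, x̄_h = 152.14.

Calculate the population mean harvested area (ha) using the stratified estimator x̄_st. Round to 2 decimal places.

N = Σ N_h = 4100. Stratum weights W_h = N_h/N.
x̄_st = (1180·60.09 + 1140·57.08 + 1000·95.35 + 780·152.14) / 4100 = 85.3650

x̄_st ≈ 85.37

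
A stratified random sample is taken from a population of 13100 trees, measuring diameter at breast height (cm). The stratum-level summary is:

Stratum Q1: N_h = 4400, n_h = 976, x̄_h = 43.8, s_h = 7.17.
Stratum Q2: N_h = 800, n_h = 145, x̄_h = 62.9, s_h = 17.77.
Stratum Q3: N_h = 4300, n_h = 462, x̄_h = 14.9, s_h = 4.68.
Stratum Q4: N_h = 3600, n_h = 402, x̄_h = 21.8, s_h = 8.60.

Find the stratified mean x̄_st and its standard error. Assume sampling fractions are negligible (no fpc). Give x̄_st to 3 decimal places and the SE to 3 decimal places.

x̄_st = Σ W_h x̄_h = (4400·43.8 + 800·62.9 + 4300·14.9 + 3600·21.8)/13100 = 29.43435
V̂(x̄_st) = Σ W_h² s_h²/n_h, with W_h = N_h/N and N = 13100:
  stratum Q1: (4400/13100)²·7.17²/976 = 0.00594225
  stratum Q2: (800/13100)²·17.77²/145 = 0.00812165
  stratum Q3: (4300/13100)²·4.68²/462 = 0.00510792
  stratum Q4: (3600/13100)²·8.60²/402 = 0.0138942
V̂(x̄_st) = 0.033066
SE(x̄_st) = √0.033066 = 0.181841

x̄_st ≈ 29.434, SE ≈ 0.182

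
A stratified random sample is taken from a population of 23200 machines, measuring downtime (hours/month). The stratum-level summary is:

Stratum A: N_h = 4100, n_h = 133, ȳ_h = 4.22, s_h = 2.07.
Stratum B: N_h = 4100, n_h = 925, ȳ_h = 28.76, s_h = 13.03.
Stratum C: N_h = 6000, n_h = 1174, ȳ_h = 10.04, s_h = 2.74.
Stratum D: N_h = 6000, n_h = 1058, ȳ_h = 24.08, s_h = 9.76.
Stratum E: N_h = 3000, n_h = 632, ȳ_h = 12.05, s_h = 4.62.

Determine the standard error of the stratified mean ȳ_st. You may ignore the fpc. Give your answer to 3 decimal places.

SE(ȳ_st) ≈ 0.117

V̂(ȳ_st) = Σ W_h² s_h²/n_h, with W_h = N_h/N and N = 23200:
  stratum A: (4100/23200)²·2.07²/133 = 0.00100619
  stratum B: (4100/23200)²·13.03²/925 = 0.00573243
  stratum C: (6000/23200)²·2.74²/1174 = 0.00042772
  stratum D: (6000/23200)²·9.76²/1058 = 0.006022
  stratum E: (3000/23200)²·4.62²/632 = 0.00056472
V̂(ȳ_st) = 0.0137531
SE(ȳ_st) = √0.0137531 = 0.117273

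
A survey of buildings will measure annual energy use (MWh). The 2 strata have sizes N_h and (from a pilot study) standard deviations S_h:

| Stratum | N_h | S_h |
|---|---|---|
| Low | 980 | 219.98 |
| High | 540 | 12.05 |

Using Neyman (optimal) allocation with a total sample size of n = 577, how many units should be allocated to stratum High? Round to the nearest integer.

17

Neyman allocation: n_h = n · N_h S_h / Σ N_i S_i, with n = 577.
  stratum Low: N_h·S_h = 980·219.98 = 215580.40
  stratum High: N_h·S_h = 540·12.05 = 6507.00
Σ N_h S_h = 222087.40
n for stratum High = 577·6507.00/222087.40 = 16.906 → 17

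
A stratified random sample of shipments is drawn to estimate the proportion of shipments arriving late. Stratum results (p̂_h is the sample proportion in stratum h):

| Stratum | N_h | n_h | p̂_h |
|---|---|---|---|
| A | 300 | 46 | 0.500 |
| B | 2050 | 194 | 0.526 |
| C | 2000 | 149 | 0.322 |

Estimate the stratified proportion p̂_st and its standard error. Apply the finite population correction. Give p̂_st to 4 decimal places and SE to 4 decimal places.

N = 4350; stratum weights W_h = N_h/N.
p̂_st = Σ W_h p̂_h = (300·0.500 + 2050·0.526 + 2000·0.322)/4350 = 0.43041
V̂(p̂_st) = Σ W_h² (1 − n_h/N_h) p̂_h(1−p̂_h)/(n_h−1):
  stratum A: (300/4350)²·(1 − 46/300)·0.500·0.500/45 = 2.2372e-05
  stratum B: (2050/4350)²·(1 − 194/2050)·0.526·0.474/193 = 0.000259753
  stratum C: (2000/4350)²·(1 − 149/2000)·0.322·0.678/148 = 0.00028859
V̂(p̂_st) = 0.000570715; SE = √V̂ = 0.0238896

p̂_st ≈ 0.4304, SE ≈ 0.0239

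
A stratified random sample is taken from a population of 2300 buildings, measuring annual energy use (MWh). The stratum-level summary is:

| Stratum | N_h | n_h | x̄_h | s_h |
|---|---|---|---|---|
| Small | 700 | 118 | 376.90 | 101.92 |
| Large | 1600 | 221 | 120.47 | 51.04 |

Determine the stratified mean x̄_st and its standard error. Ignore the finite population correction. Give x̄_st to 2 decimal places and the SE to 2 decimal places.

x̄_st = Σ W_h x̄_h = (700·376.90 + 1600·120.47)/2300 = 198.51391
V̂(x̄_st) = Σ W_h² s_h²/n_h, with W_h = N_h/N and N = 2300:
  stratum Small: (700/2300)²·101.92²/118 = 8.15412
  stratum Large: (1600/2300)²·51.04²/221 = 5.70444
V̂(x̄_st) = 13.8586
SE(x̄_st) = √13.8586 = 3.72271

x̄_st ≈ 198.51, SE ≈ 3.72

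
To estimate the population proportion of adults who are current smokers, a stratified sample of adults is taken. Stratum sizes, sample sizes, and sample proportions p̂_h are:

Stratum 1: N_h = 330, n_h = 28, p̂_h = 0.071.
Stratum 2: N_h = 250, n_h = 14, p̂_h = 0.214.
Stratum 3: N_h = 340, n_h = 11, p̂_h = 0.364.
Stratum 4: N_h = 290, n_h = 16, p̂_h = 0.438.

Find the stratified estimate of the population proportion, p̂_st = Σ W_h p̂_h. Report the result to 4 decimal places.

p̂_st ≈ 0.2708

N = 1210; stratum weights W_h = N_h/N.
p̂_st = Σ W_h p̂_h = (330·0.071 + 250·0.214 + 340·0.364 + 290·0.438)/1210 = 0.27083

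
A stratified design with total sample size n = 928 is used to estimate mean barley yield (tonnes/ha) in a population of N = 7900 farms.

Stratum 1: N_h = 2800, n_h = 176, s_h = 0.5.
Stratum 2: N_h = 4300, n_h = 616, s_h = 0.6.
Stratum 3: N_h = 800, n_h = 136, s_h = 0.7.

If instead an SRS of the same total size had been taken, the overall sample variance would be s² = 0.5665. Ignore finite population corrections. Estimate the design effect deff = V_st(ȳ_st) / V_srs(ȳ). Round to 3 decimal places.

V̂(ȳ_st) = Σ W_h² s_h²/n_h, with W_h = N_h/N and N = 7900:
  stratum 1: (2800/7900)²·0.5²/176 = 0.000178439
  stratum 2: (4300/7900)²·0.6²/616 = 0.000173143
  stratum 3: (800/7900)²·0.7²/136 = 3.69473e-05
V_st = 0.000388529
V_srs = s²/n = 0.5665/928 = 0.000610453
deff = V_st / V_srs = 0.000388529/0.000610453 = 0.6365

deff ≈ 0.636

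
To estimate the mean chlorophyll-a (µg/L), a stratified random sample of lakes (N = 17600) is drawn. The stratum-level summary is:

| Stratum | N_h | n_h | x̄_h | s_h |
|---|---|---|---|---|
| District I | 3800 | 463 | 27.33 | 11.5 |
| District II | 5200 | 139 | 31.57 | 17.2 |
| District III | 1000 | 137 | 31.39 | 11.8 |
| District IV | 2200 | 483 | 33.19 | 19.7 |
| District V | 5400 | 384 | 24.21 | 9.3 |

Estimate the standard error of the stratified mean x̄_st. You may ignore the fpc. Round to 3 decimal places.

V̂(x̄_st) = Σ W_h² s_h²/n_h, with W_h = N_h/N and N = 17600:
  stratum District I: (3800/17600)²·11.5²/463 = 0.0133155
  stratum District II: (5200/17600)²·17.2²/139 = 0.18579
  stratum District III: (1000/17600)²·11.8²/137 = 0.00328109
  stratum District IV: (2200/17600)²·19.7²/483 = 0.0125547
  stratum District V: (5400/17600)²·9.3²/384 = 0.021203
V̂(x̄_st) = 0.236145
SE(x̄_st) = √0.236145 = 0.485947

SE(x̄_st) ≈ 0.486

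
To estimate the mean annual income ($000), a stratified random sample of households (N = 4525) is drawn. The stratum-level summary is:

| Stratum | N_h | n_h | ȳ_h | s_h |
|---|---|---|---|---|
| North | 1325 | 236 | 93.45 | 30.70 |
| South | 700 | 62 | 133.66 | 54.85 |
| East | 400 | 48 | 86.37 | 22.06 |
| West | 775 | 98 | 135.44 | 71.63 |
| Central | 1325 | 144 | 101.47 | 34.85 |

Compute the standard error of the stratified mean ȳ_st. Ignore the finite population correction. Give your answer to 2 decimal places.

SE(ȳ_st) ≈ 1.96

V̂(ȳ_st) = Σ W_h² s_h²/n_h, with W_h = N_h/N and N = 4525:
  stratum North: (1325/4525)²·30.70²/236 = 0.34242
  stratum South: (700/4525)²·54.85²/62 = 1.16124
  stratum East: (400/4525)²·22.06²/48 = 0.0792232
  stratum West: (775/4525)²·71.63²/98 = 1.53578
  stratum Central: (1325/4525)²·34.85²/144 = 0.723165
V̂(ȳ_st) = 3.84183
SE(ȳ_st) = √3.84183 = 1.96006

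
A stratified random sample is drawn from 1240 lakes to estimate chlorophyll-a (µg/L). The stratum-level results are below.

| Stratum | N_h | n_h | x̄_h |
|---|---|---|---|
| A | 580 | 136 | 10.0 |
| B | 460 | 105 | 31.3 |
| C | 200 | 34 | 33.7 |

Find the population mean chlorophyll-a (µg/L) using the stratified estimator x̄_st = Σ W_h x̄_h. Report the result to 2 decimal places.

N = Σ N_h = 1240. Stratum weights W_h = N_h/N.
x̄_st = (580·10.0 + 460·31.3 + 200·33.7) / 1240 = 21.7242

x̄_st ≈ 21.72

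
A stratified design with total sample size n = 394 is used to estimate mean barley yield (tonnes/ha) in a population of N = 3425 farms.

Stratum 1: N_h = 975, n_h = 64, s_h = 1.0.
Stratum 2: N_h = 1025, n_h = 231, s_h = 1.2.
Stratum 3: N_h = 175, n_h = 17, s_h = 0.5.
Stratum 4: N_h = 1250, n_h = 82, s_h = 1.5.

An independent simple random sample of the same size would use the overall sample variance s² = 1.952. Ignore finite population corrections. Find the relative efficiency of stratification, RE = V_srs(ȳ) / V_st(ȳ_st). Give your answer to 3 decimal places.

RE ≈ 0.898

V̂(ȳ_st) = Σ W_h² s_h²/n_h, with W_h = N_h/N and N = 3425:
  stratum 1: (975/3425)²·1.0²/64 = 0.00126622
  stratum 2: (1025/3425)²·1.2²/231 = 0.000558312
  stratum 3: (175/3425)²·0.5²/17 = 3.83925e-05
  stratum 4: (1250/3425)²·1.5²/82 = 0.00365483
V_st = 0.00551775
V_srs = s²/n = 1.952/394 = 0.00495431
Relative efficiency = V_srs / V_st = 0.00495431/0.00551775 = 0.8979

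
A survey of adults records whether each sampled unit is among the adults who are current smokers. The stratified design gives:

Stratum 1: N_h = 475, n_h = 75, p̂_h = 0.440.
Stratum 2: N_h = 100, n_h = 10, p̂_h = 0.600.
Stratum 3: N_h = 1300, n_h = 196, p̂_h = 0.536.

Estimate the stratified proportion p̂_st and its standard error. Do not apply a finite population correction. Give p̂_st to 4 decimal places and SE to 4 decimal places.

p̂_st ≈ 0.5151, SE ≈ 0.0300

N = 1875; stratum weights W_h = N_h/N.
p̂_st = Σ W_h p̂_h = (475·0.440 + 100·0.600 + 1300·0.536)/1875 = 0.51509
V̂(p̂_st) = Σ W_h² p̂_h(1−p̂_h)/(n_h−1):
  stratum 1: (475/1875)²·0.440·0.560/74 = 0.000213695
  stratum 2: (100/1875)²·0.600·0.400/9 = 7.58519e-05
  stratum 3: (1300/1875)²·0.536·0.464/195 = 0.000613101
V̂(p̂_st) = 0.000902648; SE = √V̂ = 0.0300441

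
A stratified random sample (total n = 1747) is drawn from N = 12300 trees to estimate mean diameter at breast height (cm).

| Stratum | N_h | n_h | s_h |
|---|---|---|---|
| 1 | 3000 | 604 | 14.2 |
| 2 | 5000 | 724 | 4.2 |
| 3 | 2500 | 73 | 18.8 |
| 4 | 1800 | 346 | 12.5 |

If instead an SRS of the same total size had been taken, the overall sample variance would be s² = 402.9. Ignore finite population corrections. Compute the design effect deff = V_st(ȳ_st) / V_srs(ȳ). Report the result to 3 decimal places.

deff ≈ 1.013

V̂(ȳ_st) = Σ W_h² s_h²/n_h, with W_h = N_h/N and N = 12300:
  stratum 1: (3000/12300)²·14.2²/604 = 0.0198597
  stratum 2: (5000/12300)²·4.2²/724 = 0.00402615
  stratum 3: (2500/12300)²·18.8²/73 = 0.200015
  stratum 4: (1800/12300)²·12.5²/346 = 0.00967116
V_st = 0.233572
V_srs = s²/n = 402.9/1747 = 0.230624
deff = V_st / V_srs = 0.233572/0.230624 = 1.0128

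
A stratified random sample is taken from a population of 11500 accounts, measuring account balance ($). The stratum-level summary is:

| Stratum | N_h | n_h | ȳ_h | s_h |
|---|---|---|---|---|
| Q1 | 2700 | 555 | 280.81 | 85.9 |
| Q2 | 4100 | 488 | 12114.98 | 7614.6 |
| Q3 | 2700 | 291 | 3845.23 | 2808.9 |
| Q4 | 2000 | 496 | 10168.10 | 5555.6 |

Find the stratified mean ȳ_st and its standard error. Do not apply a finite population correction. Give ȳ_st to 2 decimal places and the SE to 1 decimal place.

ȳ_st ≈ 7056.34, SE ≈ 135.9

ȳ_st = Σ W_h ȳ_h = (2700·280.81 + 4100·12114.98 + 2700·3845.23 + 2000·10168.10)/11500 = 7056.34139
V̂(ȳ_st) = Σ W_h² s_h²/n_h, with W_h = N_h/N and N = 11500:
  stratum Q1: (2700/11500)²·85.9²/555 = 0.732867
  stratum Q2: (4100/11500)²·7614.6²/488 = 15102.4
  stratum Q3: (2700/11500)²·2808.9²/291 = 1494.55
  stratum Q4: (2000/11500)²·5555.6²/496 = 1882.11
V̂(ȳ_st) = 18479.8
SE(ȳ_st) = √18479.8 = 135.94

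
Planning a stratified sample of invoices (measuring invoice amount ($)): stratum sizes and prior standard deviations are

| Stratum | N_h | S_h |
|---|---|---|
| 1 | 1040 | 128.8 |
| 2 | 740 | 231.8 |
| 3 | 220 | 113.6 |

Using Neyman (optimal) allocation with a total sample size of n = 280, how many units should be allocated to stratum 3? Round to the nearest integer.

21

Neyman allocation: n_h = n · N_h S_h / Σ N_i S_i, with n = 280.
  stratum 1: N_h·S_h = 1040·128.8 = 133952.00
  stratum 2: N_h·S_h = 740·231.8 = 171532.00
  stratum 3: N_h·S_h = 220·113.6 = 24992.00
Σ N_h S_h = 330476.00
n for stratum 3 = 280·24992.00/330476.00 = 21.175 → 21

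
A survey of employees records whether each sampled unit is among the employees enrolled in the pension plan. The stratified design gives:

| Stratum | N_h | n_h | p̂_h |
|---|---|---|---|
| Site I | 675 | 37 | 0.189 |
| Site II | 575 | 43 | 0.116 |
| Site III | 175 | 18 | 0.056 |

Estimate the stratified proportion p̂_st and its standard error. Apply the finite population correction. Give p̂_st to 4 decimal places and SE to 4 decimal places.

N = 1425; stratum weights W_h = N_h/N.
p̂_st = Σ W_h p̂_h = (675·0.189 + 575·0.116 + 175·0.056)/1425 = 0.14321
V̂(p̂_st) = Σ W_h² (1 − n_h/N_h) p̂_h(1−p̂_h)/(n_h−1):
  stratum Site I: (675/1425)²·(1 − 37/675)·0.189·0.811/36 = 0.000902973
  stratum Site II: (575/1425)²·(1 − 43/575)·0.116·0.884/42 = 0.000367799
  stratum Site III: (175/1425)²·(1 − 18/175)·0.056·0.944/17 = 4.20745e-05
V̂(p̂_st) = 0.00131285; SE = √V̂ = 0.0362332

p̂_st ≈ 0.1432, SE ≈ 0.0362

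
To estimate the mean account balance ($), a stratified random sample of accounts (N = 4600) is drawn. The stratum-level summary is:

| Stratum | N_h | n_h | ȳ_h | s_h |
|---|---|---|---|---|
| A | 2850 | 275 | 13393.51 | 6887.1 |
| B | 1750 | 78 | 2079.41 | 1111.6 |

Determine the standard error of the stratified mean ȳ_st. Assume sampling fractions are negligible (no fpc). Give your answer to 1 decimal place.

SE(ȳ_st) ≈ 261.7

V̂(ȳ_st) = Σ W_h² s_h²/n_h, with W_h = N_h/N and N = 4600:
  stratum A: (2850/4600)²·6887.1²/275 = 66208.6
  stratum B: (1750/4600)²·1111.6²/78 = 2292.78
V̂(ȳ_st) = 68501.3
SE(ȳ_st) = √68501.3 = 261.728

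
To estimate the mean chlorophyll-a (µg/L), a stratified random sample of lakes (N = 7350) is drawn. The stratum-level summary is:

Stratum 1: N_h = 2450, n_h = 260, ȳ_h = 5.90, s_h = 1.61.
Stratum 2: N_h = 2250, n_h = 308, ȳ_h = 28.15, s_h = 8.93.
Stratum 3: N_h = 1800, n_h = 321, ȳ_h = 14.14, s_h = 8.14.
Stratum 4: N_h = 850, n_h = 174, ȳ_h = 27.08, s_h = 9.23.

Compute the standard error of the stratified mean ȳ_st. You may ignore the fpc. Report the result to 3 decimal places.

SE(ȳ_st) ≈ 0.210

V̂(ȳ_st) = Σ W_h² s_h²/n_h, with W_h = N_h/N and N = 7350:
  stratum 1: (2450/7350)²·1.61²/260 = 0.00110774
  stratum 2: (2250/7350)²·8.93²/308 = 0.0242629
  stratum 3: (1800/7350)²·8.14²/321 = 0.0123798
  stratum 4: (850/7350)²·9.23²/174 = 0.00654813
V̂(ȳ_st) = 0.0442986
SE(ȳ_st) = √0.0442986 = 0.210472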